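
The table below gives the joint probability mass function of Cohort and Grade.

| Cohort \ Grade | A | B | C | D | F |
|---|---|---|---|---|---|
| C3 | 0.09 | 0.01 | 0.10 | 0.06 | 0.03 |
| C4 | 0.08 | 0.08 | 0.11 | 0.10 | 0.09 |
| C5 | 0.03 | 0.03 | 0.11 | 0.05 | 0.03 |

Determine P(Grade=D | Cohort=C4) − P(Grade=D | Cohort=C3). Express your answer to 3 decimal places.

P(Cohort=C4) = 0.08 + 0.08 + 0.11 + 0.10 + 0.09 = 0.46; P(Grade=D | Cohort=C4) = 0.10/0.46 = 0.2174.
P(Cohort=C3) = 0.09 + 0.01 + 0.10 + 0.06 + 0.03 = 0.29; P(Grade=D | Cohort=C3) = 0.06/0.29 = 0.2069.
Difference = 0.010.

0.010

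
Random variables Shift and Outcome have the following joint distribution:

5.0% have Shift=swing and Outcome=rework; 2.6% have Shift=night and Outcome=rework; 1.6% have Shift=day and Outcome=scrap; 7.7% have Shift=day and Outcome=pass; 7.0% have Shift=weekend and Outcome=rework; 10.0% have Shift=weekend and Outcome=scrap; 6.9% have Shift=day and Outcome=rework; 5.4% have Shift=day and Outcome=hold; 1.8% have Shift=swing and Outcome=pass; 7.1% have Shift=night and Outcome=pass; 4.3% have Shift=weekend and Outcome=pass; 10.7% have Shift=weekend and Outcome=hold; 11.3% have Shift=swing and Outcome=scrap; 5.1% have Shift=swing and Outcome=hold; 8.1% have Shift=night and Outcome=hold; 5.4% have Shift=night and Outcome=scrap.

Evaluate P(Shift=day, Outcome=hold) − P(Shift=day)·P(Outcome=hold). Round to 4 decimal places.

P(Shift=day) = 0.077 + 0.069 + 0.016 + 0.054 = 0.216.
P(Outcome=hold) = 0.054 + 0.051 + 0.081 + 0.107 = 0.293.
P(Shift=day, Outcome=hold) − P(Shift=day)P(Outcome=hold) = 0.054 − 0.216×0.293 = -0.0093.

-0.0093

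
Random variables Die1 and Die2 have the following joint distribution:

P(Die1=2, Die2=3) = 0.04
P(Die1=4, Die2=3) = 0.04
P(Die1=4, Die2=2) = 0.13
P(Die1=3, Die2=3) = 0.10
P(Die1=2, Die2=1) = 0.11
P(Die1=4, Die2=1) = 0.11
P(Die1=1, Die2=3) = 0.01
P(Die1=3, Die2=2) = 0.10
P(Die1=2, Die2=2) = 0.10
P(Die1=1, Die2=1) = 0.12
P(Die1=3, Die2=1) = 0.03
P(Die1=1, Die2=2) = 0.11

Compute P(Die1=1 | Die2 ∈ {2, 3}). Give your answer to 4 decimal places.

P(Die2=2) = 0.11 + 0.10 + 0.10 + 0.13 = 0.44.
P(Die2=3) = 0.01 + 0.04 + 0.10 + 0.04 = 0.19.
P(Die2 ∈ {2, 3}) = 0.44 + 0.19 = 0.63; P(Die1=1, Die2 ∈ {2, 3}) = 0.11 + 0.01 = 0.12.
P(Die1=1 | Die2 ∈ {2, 3}) = 0.12/0.63 = 0.1905.

0.1905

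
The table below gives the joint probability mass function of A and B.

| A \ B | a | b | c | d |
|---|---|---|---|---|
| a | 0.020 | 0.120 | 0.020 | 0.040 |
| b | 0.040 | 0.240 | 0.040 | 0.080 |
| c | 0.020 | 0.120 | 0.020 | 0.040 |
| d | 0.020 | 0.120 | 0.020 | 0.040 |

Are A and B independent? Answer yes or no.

yes

Every cell satisfies P(A,B) = P(A)·P(B). For instance P(A=b) = 0.400, P(B=a) = 0.100, and 0.400×0.100 = 0.040 matches the joint entry. So A and B are independent.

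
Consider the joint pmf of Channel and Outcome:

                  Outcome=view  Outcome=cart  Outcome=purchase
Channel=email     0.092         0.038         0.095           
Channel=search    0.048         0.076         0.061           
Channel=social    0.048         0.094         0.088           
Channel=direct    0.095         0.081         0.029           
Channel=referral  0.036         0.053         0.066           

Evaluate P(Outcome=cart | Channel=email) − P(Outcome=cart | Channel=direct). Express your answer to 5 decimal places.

P(Channel=email) = 0.092 + 0.038 + 0.095 = 0.225; P(Outcome=cart | Channel=email) = 0.038/0.225 = 0.168889.
P(Channel=direct) = 0.095 + 0.081 + 0.029 = 0.205; P(Outcome=cart | Channel=direct) = 0.081/0.205 = 0.395122.
Difference = -0.22623.

-0.22623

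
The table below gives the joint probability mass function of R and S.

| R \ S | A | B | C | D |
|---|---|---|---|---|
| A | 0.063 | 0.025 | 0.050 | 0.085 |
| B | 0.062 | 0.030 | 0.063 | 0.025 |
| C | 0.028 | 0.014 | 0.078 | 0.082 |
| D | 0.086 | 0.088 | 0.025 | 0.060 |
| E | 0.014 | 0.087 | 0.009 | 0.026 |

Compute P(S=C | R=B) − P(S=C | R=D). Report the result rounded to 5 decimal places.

P(R=B) = 0.062 + 0.030 + 0.063 + 0.025 = 0.180; P(S=C | R=B) = 0.063/0.180 = 0.350000.
P(R=D) = 0.086 + 0.088 + 0.025 + 0.060 = 0.259; P(S=C | R=D) = 0.025/0.259 = 0.096525.
Difference = 0.25347.

0.25347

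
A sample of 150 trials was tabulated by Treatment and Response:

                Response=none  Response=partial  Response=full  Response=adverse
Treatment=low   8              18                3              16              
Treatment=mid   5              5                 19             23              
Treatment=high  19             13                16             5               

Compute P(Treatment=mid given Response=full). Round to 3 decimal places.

Total with Response=full: 3 + 19 + 16 = 38.
P(Treatment=mid | Response=full) = 19/38 = 0.500.

0.500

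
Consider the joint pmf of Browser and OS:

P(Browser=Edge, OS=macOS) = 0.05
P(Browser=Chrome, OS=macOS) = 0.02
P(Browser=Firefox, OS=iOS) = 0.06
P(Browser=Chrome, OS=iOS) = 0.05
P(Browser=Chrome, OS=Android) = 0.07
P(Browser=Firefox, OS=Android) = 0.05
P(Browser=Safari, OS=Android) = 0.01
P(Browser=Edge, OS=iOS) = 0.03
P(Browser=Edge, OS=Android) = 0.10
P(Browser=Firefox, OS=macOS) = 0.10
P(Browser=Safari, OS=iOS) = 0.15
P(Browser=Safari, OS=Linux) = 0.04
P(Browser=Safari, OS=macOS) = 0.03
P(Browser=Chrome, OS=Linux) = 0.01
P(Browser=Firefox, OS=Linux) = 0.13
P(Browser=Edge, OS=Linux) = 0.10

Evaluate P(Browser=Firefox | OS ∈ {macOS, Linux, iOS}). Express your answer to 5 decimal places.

P(OS=macOS) = 0.02 + 0.10 + 0.03 + 0.05 = 0.20.
P(OS=Linux) = 0.01 + 0.13 + 0.04 + 0.10 = 0.28.
P(OS=iOS) = 0.05 + 0.06 + 0.15 + 0.03 = 0.29.
P(OS ∈ {macOS, Linux, iOS}) = 0.20 + 0.28 + 0.29 = 0.77; P(Browser=Firefox, OS ∈ {macOS, Linux, iOS}) = 0.10 + 0.13 + 0.06 = 0.29.
P(Browser=Firefox | OS ∈ {macOS, Linux, iOS}) = 0.29/0.77 = 0.37662.

0.37662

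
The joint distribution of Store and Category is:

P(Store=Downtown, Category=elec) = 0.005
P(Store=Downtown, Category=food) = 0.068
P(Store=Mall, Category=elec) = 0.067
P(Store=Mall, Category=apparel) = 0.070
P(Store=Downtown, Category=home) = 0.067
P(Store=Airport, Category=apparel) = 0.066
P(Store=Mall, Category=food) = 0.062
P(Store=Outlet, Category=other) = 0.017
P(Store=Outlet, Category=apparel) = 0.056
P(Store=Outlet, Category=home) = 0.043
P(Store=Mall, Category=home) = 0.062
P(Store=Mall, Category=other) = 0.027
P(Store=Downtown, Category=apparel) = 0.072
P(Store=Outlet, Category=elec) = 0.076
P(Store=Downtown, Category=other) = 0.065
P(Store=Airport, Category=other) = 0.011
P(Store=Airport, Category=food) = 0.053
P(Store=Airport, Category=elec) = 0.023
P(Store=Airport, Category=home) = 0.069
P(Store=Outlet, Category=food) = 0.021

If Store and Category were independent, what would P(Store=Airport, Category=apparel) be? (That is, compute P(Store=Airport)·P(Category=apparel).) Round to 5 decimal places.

0.05861

P(Store=Airport) = 0.053 + 0.066 + 0.023 + 0.069 + 0.011 = 0.222.
P(Category=apparel) = 0.072 + 0.070 + 0.066 + 0.056 = 0.264.
Product: 0.222 × 0.264 = 0.05861.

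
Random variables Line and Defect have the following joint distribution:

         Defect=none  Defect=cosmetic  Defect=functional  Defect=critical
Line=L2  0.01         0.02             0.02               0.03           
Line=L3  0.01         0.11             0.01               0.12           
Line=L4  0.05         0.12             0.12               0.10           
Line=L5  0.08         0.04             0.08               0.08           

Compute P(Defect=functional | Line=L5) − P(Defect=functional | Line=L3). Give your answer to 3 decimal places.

P(Line=L5) = 0.08 + 0.04 + 0.08 + 0.08 = 0.28; P(Defect=functional | Line=L5) = 0.08/0.28 = 0.2857.
P(Line=L3) = 0.01 + 0.11 + 0.01 + 0.12 = 0.25; P(Defect=functional | Line=L3) = 0.01/0.25 = 0.0400.
Difference = 0.246.

0.246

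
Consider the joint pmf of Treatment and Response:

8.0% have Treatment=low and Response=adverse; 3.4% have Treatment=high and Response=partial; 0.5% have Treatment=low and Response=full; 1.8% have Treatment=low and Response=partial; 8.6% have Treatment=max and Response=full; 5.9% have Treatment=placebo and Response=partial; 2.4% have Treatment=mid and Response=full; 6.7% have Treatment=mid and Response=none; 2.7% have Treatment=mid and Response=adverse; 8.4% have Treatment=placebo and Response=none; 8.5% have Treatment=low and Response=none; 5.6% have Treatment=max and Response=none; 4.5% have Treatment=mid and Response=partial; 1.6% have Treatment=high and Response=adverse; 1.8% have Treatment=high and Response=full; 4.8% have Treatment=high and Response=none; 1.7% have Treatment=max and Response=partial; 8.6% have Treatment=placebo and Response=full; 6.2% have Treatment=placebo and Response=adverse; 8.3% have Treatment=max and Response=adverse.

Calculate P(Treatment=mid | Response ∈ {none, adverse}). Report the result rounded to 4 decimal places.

0.1546

P(Response=none) = 0.084 + 0.085 + 0.067 + 0.048 + 0.056 = 0.340.
P(Response=adverse) = 0.062 + 0.080 + 0.027 + 0.016 + 0.083 = 0.268.
P(Response ∈ {none, adverse}) = 0.340 + 0.268 = 0.608; P(Treatment=mid, Response ∈ {none, adverse}) = 0.067 + 0.027 = 0.094.
P(Treatment=mid | Response ∈ {none, adverse}) = 0.094/0.608 = 0.1546.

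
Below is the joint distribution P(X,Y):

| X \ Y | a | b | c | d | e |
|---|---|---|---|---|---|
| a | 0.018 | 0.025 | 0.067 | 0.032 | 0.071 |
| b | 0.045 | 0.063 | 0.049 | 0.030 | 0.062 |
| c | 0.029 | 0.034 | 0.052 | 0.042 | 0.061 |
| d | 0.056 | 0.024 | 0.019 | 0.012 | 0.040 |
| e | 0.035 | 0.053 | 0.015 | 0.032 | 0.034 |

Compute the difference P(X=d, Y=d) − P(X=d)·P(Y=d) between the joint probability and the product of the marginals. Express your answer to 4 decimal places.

P(X=d) = 0.056 + 0.024 + 0.019 + 0.012 + 0.040 = 0.151.
P(Y=d) = 0.032 + 0.030 + 0.042 + 0.012 + 0.032 = 0.148.
P(X=d, Y=d) − P(X=d)P(Y=d) = 0.012 − 0.151×0.148 = -0.0103.

-0.0103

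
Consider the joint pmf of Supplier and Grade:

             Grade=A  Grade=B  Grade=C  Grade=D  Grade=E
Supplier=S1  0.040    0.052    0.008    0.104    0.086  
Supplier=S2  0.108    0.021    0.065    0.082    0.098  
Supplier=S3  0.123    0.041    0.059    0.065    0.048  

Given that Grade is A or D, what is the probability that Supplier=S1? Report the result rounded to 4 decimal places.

0.2759

P(Grade=A) = 0.040 + 0.108 + 0.123 = 0.271.
P(Grade=D) = 0.104 + 0.082 + 0.065 = 0.251.
P(Grade ∈ {A, D}) = 0.271 + 0.251 = 0.522; P(Supplier=S1, Grade ∈ {A, D}) = 0.040 + 0.104 = 0.144.
P(Supplier=S1 | Grade ∈ {A, D}) = 0.144/0.522 = 0.2759.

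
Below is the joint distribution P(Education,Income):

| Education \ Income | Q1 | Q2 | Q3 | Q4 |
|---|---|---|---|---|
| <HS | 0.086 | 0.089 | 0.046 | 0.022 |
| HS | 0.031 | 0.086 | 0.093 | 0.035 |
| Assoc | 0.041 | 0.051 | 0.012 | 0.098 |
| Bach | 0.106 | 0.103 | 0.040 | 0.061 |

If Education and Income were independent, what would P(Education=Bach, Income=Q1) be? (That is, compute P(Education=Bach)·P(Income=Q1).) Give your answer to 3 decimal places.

0.082

P(Education=Bach) = 0.106 + 0.103 + 0.040 + 0.061 = 0.310.
P(Income=Q1) = 0.086 + 0.031 + 0.041 + 0.106 = 0.264.
Product: 0.310 × 0.264 = 0.082.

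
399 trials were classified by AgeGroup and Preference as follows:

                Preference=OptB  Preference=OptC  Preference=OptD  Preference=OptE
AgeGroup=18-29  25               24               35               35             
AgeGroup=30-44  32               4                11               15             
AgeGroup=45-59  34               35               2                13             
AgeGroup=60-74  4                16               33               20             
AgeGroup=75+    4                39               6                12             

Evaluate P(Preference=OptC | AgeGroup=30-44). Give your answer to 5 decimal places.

Total with AgeGroup=30-44: 32 + 4 + 11 + 15 = 62.
P(Preference=OptC | AgeGroup=30-44) = 4/62 = 0.06452.

0.06452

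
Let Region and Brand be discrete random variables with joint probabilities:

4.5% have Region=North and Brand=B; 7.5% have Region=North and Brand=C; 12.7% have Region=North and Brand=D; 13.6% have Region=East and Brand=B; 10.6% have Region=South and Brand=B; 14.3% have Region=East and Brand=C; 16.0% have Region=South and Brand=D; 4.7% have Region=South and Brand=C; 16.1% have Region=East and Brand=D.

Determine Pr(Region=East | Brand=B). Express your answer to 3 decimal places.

0.474

P(Brand=B) = 0.045 + 0.106 + 0.136 = 0.287.
P(Region=East | Brand=B) = 0.136/0.287 = 0.474.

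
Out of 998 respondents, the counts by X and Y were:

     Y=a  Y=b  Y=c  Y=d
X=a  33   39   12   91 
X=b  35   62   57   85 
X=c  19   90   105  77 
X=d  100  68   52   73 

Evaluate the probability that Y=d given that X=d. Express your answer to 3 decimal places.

Total with X=d: 100 + 68 + 52 + 73 = 293.
P(Y=d | X=d) = 73/293 = 0.249.

0.249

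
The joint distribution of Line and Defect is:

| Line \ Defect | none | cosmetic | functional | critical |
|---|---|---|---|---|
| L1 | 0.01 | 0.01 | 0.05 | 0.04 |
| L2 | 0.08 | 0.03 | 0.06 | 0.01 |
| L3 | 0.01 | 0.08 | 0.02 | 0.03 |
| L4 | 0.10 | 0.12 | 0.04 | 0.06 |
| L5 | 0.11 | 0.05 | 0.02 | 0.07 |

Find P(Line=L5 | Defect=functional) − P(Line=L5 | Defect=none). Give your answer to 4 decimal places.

-0.2496

P(Defect=functional) = 0.05 + 0.06 + 0.02 + 0.04 + 0.02 = 0.19; P(Line=L5 | Defect=functional) = 0.02/0.19 = 0.10526.
P(Defect=none) = 0.01 + 0.08 + 0.01 + 0.10 + 0.11 = 0.31; P(Line=L5 | Defect=none) = 0.11/0.31 = 0.35484.
Difference = -0.2496.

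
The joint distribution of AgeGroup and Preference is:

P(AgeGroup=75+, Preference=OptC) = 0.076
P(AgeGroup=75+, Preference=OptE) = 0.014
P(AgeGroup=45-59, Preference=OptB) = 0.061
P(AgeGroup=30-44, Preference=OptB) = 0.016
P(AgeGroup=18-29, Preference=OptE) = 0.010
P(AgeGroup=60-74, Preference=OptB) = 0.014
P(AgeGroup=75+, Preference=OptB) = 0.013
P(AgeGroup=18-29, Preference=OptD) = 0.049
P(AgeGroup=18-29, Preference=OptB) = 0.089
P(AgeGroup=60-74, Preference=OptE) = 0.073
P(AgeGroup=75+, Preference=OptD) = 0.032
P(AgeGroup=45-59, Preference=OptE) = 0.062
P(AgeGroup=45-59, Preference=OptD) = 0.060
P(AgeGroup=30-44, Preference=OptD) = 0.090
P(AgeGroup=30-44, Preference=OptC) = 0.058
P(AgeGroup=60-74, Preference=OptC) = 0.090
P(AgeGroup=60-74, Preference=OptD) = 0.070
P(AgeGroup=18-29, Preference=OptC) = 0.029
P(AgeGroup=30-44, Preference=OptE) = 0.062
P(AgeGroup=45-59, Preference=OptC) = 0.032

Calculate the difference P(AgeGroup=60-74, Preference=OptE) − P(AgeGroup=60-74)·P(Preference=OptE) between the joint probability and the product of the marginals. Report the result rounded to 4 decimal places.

0.0184

P(AgeGroup=60-74) = 0.014 + 0.090 + 0.070 + 0.073 = 0.247.
P(Preference=OptE) = 0.010 + 0.062 + 0.062 + 0.073 + 0.014 = 0.221.
P(AgeGroup=60-74, Preference=OptE) − P(AgeGroup=60-74)P(Preference=OptE) = 0.073 − 0.247×0.221 = 0.0184.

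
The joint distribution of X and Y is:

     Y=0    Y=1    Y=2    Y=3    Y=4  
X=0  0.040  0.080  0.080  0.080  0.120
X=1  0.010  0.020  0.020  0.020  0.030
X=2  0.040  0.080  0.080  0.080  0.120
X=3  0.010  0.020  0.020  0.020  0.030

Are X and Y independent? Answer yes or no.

yes

Every cell satisfies P(X,Y) = P(X)·P(Y). For instance P(X=1) = 0.100, P(Y=3) = 0.200, and 0.100×0.200 = 0.020 matches the joint entry. So X and Y are independent.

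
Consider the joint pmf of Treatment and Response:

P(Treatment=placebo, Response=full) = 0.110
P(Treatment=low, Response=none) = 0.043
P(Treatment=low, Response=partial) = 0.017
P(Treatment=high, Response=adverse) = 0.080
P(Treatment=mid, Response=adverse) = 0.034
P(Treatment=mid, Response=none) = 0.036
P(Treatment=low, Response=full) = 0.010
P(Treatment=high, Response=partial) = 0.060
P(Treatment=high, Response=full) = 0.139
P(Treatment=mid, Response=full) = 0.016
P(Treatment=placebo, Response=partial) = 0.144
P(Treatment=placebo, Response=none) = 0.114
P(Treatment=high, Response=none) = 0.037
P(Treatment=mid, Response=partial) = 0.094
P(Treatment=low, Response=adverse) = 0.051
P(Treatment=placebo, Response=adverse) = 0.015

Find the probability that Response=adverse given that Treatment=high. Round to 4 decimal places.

0.2532

P(Treatment=high) = 0.037 + 0.060 + 0.139 + 0.080 = 0.316.
P(Response=adverse | Treatment=high) = 0.080/0.316 = 0.2532.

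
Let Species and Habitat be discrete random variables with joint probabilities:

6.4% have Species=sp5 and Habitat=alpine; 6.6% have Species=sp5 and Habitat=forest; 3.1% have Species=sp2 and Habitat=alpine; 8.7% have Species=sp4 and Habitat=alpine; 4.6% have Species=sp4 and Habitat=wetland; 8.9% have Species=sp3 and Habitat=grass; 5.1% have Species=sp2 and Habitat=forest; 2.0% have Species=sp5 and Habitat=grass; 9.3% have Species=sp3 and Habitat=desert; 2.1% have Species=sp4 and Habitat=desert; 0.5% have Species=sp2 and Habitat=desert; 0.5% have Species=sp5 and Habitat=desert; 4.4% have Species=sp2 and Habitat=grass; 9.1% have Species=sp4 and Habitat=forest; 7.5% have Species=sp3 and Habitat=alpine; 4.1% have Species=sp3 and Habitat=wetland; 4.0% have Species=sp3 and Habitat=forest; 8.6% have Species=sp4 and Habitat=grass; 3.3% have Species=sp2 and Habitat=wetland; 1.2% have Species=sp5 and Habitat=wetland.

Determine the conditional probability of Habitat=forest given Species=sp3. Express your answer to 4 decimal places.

P(Species=sp3) = 0.040 + 0.089 + 0.041 + 0.093 + 0.075 = 0.338.
P(Habitat=forest | Species=sp3) = 0.040/0.338 = 0.1183.

0.1183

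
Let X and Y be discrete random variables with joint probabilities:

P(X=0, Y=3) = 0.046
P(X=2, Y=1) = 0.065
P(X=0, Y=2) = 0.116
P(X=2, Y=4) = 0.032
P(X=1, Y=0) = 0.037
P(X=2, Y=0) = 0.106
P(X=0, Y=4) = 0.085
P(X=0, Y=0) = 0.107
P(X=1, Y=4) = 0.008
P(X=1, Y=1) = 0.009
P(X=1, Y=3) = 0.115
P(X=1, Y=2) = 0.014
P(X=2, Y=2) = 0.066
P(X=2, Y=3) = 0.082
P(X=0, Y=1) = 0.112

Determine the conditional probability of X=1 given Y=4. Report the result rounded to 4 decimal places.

P(Y=4) = 0.085 + 0.008 + 0.032 = 0.125.
P(X=1 | Y=4) = 0.008/0.125 = 0.0640.

0.0640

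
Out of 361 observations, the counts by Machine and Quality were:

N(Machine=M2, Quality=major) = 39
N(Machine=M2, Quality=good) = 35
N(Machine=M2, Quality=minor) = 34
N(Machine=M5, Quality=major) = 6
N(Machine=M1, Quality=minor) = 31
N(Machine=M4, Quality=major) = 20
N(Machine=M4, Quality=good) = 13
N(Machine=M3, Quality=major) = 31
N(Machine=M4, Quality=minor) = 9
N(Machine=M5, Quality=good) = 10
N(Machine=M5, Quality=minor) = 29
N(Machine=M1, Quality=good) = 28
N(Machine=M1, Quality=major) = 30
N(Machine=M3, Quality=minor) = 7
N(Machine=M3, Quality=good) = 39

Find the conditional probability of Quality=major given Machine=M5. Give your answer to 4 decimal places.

Total with Machine=M5: 10 + 29 + 6 = 45.
P(Quality=major | Machine=M5) = 6/45 = 0.1333.

0.1333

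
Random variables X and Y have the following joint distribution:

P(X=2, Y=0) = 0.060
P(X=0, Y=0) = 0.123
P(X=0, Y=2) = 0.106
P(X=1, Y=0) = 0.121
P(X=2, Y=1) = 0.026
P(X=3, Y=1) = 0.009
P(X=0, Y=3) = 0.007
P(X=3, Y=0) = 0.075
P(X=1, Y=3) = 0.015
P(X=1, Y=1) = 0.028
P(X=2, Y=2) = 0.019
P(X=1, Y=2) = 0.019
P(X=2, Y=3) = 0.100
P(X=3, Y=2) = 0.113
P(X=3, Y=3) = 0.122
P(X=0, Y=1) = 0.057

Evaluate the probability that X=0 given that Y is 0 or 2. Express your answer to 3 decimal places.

P(Y=0) = 0.123 + 0.121 + 0.060 + 0.075 = 0.379.
P(Y=2) = 0.106 + 0.019 + 0.019 + 0.113 = 0.257.
P(Y ∈ {0, 2}) = 0.379 + 0.257 = 0.636; P(X=0, Y ∈ {0, 2}) = 0.123 + 0.106 = 0.229.
P(X=0 | Y ∈ {0, 2}) = 0.229/0.636 = 0.360.

0.360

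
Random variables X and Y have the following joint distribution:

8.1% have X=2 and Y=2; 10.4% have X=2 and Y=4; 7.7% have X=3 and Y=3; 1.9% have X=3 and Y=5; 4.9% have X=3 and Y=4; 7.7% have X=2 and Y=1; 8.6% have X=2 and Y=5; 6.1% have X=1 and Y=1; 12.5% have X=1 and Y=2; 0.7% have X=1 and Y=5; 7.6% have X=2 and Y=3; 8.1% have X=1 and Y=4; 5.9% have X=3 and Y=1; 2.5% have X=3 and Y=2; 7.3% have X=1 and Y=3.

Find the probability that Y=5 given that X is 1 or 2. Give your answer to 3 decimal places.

P(X=1) = 0.061 + 0.125 + 0.073 + 0.081 + 0.007 = 0.347.
P(X=2) = 0.077 + 0.081 + 0.076 + 0.104 + 0.086 = 0.424.
P(X ∈ {1, 2}) = 0.347 + 0.424 = 0.771; P(Y=5, X ∈ {1, 2}) = 0.007 + 0.086 = 0.093.
P(Y=5 | X ∈ {1, 2}) = 0.093/0.771 = 0.121.

0.121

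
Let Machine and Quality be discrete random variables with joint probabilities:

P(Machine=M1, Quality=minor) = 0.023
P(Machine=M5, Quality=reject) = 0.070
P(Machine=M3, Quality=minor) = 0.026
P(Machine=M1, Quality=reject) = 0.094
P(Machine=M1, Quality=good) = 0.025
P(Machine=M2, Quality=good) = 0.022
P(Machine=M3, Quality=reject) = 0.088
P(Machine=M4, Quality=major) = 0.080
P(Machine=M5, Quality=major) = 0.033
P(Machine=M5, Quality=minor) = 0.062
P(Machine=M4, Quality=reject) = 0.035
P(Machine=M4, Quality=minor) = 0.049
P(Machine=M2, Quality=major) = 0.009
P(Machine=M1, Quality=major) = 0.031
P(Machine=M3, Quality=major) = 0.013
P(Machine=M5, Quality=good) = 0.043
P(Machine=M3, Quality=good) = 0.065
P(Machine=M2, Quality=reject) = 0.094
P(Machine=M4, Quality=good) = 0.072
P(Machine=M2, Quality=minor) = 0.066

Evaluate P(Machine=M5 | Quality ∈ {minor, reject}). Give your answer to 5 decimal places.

0.21746

P(Quality=minor) = 0.023 + 0.066 + 0.026 + 0.049 + 0.062 = 0.226.
P(Quality=reject) = 0.094 + 0.094 + 0.088 + 0.035 + 0.070 = 0.381.
P(Quality ∈ {minor, reject}) = 0.226 + 0.381 = 0.607; P(Machine=M5, Quality ∈ {minor, reject}) = 0.062 + 0.070 = 0.132.
P(Machine=M5 | Quality ∈ {minor, reject}) = 0.132/0.607 = 0.21746.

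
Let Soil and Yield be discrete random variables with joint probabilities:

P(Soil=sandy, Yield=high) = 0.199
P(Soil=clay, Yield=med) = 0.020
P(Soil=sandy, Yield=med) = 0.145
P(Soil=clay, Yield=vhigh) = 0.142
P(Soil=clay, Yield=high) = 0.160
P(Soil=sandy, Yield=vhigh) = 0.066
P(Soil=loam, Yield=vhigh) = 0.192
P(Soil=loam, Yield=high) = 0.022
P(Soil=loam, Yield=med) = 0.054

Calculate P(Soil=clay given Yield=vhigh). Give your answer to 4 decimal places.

P(Yield=vhigh) = 0.066 + 0.192 + 0.142 = 0.400.
P(Soil=clay | Yield=vhigh) = 0.142/0.400 = 0.3550.

0.3550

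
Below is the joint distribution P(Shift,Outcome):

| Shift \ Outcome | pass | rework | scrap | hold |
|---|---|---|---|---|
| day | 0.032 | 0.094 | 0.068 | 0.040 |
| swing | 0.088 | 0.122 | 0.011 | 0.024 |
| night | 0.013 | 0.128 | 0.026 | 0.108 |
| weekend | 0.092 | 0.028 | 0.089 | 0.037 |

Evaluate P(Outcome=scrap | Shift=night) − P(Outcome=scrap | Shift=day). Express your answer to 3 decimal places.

P(Shift=night) = 0.013 + 0.128 + 0.026 + 0.108 = 0.275; P(Outcome=scrap | Shift=night) = 0.026/0.275 = 0.0945.
P(Shift=day) = 0.032 + 0.094 + 0.068 + 0.040 = 0.234; P(Outcome=scrap | Shift=day) = 0.068/0.234 = 0.2906.
Difference = -0.196.

-0.196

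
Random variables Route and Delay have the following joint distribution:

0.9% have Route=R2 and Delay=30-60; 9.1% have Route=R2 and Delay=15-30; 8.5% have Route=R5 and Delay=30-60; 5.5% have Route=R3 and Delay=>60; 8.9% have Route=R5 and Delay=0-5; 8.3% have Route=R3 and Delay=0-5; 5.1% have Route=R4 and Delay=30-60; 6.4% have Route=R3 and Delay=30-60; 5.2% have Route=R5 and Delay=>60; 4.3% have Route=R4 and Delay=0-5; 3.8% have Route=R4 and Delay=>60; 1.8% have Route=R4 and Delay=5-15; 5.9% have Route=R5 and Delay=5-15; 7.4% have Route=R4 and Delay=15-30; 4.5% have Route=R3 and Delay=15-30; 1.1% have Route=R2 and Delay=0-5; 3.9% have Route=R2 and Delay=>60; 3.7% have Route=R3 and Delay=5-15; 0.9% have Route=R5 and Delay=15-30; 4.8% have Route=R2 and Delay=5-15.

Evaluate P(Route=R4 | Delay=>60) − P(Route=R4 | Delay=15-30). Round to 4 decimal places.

P(Delay=>60) = 0.039 + 0.055 + 0.038 + 0.052 = 0.184; P(Route=R4 | Delay=>60) = 0.038/0.184 = 0.20652.
P(Delay=15-30) = 0.091 + 0.045 + 0.074 + 0.009 = 0.219; P(Route=R4 | Delay=15-30) = 0.074/0.219 = 0.33790.
Difference = -0.1314.

-0.1314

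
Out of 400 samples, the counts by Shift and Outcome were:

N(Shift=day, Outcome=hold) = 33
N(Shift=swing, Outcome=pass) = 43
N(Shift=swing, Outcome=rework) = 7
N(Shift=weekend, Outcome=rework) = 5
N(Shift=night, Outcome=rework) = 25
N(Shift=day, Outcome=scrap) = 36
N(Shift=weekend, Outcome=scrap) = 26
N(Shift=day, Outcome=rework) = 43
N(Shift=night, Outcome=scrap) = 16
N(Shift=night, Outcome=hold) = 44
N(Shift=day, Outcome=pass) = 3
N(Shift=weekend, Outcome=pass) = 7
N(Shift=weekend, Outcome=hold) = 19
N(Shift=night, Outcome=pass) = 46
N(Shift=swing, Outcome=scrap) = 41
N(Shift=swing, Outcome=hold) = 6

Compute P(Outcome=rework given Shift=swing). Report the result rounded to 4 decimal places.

Total with Shift=swing: 43 + 7 + 41 + 6 = 97.
P(Outcome=rework | Shift=swing) = 7/97 = 0.0722.

0.0722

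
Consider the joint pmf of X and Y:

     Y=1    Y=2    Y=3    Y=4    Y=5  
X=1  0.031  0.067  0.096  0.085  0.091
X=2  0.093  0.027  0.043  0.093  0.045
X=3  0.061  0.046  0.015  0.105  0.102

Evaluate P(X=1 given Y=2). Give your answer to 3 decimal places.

0.479

P(Y=2) = 0.067 + 0.027 + 0.046 = 0.140.
P(X=1 | Y=2) = 0.067/0.140 = 0.479.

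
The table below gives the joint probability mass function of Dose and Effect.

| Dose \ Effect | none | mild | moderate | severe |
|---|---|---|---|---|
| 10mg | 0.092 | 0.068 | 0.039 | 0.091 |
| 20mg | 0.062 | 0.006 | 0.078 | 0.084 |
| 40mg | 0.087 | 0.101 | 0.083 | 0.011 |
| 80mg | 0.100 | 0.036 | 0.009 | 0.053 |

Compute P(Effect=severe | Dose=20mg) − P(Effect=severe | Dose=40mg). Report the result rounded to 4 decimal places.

P(Dose=20mg) = 0.062 + 0.006 + 0.078 + 0.084 = 0.230; P(Effect=severe | Dose=20mg) = 0.084/0.230 = 0.36522.
P(Dose=40mg) = 0.087 + 0.101 + 0.083 + 0.011 = 0.282; P(Effect=severe | Dose=40mg) = 0.011/0.282 = 0.03901.
Difference = 0.3262.

0.3262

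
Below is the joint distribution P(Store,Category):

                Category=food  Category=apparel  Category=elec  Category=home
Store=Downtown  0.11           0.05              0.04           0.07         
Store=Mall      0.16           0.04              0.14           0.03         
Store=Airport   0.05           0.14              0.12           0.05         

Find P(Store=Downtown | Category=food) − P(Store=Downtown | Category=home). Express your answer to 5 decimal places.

-0.12292

P(Category=food) = 0.11 + 0.16 + 0.05 = 0.32; P(Store=Downtown | Category=food) = 0.11/0.32 = 0.343750.
P(Category=home) = 0.07 + 0.03 + 0.05 = 0.15; P(Store=Downtown | Category=home) = 0.07/0.15 = 0.466667.
Difference = -0.12292.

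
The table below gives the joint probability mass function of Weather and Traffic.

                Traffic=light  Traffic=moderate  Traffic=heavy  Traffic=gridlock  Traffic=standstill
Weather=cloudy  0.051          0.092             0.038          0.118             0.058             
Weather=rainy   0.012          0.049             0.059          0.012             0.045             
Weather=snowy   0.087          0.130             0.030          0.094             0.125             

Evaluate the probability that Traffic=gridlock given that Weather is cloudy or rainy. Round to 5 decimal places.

P(Weather=cloudy) = 0.051 + 0.092 + 0.038 + 0.118 + 0.058 = 0.357.
P(Weather=rainy) = 0.012 + 0.049 + 0.059 + 0.012 + 0.045 = 0.177.
P(Weather ∈ {cloudy, rainy}) = 0.357 + 0.177 = 0.534; P(Traffic=gridlock, Weather ∈ {cloudy, rainy}) = 0.118 + 0.012 = 0.130.
P(Traffic=gridlock | Weather ∈ {cloudy, rainy}) = 0.130/0.534 = 0.24345.

0.24345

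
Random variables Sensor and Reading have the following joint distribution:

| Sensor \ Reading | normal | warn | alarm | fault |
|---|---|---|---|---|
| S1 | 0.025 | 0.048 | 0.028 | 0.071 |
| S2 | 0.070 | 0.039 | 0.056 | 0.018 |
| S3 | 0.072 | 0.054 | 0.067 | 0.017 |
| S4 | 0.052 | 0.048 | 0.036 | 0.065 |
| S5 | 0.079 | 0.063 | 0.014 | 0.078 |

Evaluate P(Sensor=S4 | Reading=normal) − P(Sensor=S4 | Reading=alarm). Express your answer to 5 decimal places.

-0.00461

P(Reading=normal) = 0.025 + 0.070 + 0.072 + 0.052 + 0.079 = 0.298; P(Sensor=S4 | Reading=normal) = 0.052/0.298 = 0.174497.
P(Reading=alarm) = 0.028 + 0.056 + 0.067 + 0.036 + 0.014 = 0.201; P(Sensor=S4 | Reading=alarm) = 0.036/0.201 = 0.179104.
Difference = -0.00461.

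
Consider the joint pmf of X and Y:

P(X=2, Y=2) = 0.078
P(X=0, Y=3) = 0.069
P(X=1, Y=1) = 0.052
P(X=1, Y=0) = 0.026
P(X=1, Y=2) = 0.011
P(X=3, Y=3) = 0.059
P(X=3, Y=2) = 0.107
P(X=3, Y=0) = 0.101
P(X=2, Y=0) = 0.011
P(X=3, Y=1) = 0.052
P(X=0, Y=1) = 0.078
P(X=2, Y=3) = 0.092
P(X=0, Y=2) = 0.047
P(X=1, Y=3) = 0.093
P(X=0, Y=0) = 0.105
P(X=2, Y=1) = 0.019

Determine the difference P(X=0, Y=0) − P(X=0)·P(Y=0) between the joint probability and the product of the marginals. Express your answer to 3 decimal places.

P(X=0) = 0.105 + 0.078 + 0.047 + 0.069 = 0.299.
P(Y=0) = 0.105 + 0.026 + 0.011 + 0.101 = 0.243.
P(X=0, Y=0) − P(X=0)P(Y=0) = 0.105 − 0.299×0.243 = 0.032.

0.032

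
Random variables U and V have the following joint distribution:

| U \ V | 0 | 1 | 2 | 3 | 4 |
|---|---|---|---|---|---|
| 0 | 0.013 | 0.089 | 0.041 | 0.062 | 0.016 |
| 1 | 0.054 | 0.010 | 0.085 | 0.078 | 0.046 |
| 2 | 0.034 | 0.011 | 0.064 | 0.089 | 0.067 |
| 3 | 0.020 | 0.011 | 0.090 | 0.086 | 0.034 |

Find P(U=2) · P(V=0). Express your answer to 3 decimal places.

P(U=2) = 0.034 + 0.011 + 0.064 + 0.089 + 0.067 = 0.265.
P(V=0) = 0.013 + 0.054 + 0.034 + 0.020 = 0.121.
Product: 0.265 × 0.121 = 0.032.

0.032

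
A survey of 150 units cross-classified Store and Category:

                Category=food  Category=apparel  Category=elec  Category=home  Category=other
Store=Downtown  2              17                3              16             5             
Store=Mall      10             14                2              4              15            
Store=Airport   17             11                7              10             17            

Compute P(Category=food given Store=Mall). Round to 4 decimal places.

Total with Store=Mall: 10 + 14 + 2 + 4 + 15 = 45.
P(Category=food | Store=Mall) = 10/45 = 0.2222.

0.2222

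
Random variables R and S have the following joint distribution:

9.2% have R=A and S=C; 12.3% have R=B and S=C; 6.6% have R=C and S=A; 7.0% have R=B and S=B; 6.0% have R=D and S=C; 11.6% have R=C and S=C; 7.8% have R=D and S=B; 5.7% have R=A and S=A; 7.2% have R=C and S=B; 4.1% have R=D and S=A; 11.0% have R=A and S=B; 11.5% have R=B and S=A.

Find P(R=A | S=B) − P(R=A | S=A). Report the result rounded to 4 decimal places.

P(S=B) = 0.110 + 0.070 + 0.072 + 0.078 = 0.330; P(R=A | S=B) = 0.110/0.330 = 0.33333.
P(S=A) = 0.057 + 0.115 + 0.066 + 0.041 = 0.279; P(R=A | S=A) = 0.057/0.279 = 0.20430.
Difference = 0.1290.

0.1290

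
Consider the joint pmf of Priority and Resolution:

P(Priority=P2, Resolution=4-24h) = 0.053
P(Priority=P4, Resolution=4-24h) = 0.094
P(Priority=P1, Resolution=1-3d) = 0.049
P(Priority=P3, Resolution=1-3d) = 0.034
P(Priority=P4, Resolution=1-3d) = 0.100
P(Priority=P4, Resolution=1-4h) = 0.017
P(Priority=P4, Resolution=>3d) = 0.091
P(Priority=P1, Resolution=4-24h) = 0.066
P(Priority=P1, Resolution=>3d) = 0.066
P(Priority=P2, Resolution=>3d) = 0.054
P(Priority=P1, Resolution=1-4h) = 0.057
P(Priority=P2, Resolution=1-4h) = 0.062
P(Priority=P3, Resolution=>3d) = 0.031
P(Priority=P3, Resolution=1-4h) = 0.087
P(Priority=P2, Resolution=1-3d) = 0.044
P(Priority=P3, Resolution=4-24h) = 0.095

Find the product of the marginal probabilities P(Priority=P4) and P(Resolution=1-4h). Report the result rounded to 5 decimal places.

P(Priority=P4) = 0.017 + 0.094 + 0.100 + 0.091 = 0.302.
P(Resolution=1-4h) = 0.057 + 0.062 + 0.087 + 0.017 = 0.223.
Product: 0.302 × 0.223 = 0.06735.

0.06735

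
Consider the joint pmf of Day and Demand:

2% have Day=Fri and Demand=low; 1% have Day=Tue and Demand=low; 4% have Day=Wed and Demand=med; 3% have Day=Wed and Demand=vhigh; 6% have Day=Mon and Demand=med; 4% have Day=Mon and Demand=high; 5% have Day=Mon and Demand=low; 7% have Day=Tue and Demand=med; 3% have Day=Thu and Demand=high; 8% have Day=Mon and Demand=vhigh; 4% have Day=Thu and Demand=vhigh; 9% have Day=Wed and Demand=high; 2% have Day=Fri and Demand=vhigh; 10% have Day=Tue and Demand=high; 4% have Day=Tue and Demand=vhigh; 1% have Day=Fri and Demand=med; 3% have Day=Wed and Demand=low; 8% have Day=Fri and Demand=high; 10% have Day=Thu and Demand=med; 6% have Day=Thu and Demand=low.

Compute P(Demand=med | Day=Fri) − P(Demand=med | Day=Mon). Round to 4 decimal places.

-0.1839

P(Day=Fri) = 0.02 + 0.01 + 0.08 + 0.02 = 0.13; P(Demand=med | Day=Fri) = 0.01/0.13 = 0.07692.
P(Day=Mon) = 0.05 + 0.06 + 0.04 + 0.08 = 0.23; P(Demand=med | Day=Mon) = 0.06/0.23 = 0.26087.
Difference = -0.1839.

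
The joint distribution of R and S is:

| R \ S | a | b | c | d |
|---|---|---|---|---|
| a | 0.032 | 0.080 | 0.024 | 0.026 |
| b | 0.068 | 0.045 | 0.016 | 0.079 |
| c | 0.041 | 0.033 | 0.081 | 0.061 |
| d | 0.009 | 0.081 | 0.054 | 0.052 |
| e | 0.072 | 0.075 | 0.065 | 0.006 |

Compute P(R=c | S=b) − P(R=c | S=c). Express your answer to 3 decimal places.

-0.232

P(S=b) = 0.080 + 0.045 + 0.033 + 0.081 + 0.075 = 0.314; P(R=c | S=b) = 0.033/0.314 = 0.1051.
P(S=c) = 0.024 + 0.016 + 0.081 + 0.054 + 0.065 = 0.240; P(R=c | S=c) = 0.081/0.240 = 0.3375.
Difference = -0.232.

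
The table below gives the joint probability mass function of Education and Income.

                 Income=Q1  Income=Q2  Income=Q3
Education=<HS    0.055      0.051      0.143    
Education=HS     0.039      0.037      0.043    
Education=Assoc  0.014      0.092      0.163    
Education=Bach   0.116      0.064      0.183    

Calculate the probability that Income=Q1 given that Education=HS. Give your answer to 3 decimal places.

P(Education=HS) = 0.039 + 0.037 + 0.043 = 0.119.
P(Income=Q1 | Education=HS) = 0.039/0.119 = 0.328.

0.328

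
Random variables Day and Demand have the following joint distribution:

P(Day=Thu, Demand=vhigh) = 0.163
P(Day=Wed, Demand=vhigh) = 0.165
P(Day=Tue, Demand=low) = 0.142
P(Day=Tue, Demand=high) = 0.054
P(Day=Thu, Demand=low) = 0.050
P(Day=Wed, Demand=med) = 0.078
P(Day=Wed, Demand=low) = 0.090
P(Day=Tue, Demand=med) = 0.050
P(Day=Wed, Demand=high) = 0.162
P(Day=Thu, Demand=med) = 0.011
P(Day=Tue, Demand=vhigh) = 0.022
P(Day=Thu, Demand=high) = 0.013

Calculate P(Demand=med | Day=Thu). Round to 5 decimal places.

P(Day=Thu) = 0.050 + 0.011 + 0.013 + 0.163 = 0.237.
P(Demand=med | Day=Thu) = 0.011/0.237 = 0.04641.

0.04641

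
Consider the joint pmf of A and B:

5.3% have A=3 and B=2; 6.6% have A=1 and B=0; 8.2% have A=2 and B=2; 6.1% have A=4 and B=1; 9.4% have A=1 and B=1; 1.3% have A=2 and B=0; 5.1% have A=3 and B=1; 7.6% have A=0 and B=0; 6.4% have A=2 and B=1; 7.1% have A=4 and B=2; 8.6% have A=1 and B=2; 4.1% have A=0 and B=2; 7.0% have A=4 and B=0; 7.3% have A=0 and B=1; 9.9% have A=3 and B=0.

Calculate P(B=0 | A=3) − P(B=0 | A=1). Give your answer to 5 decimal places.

0.21939

P(A=3) = 0.099 + 0.051 + 0.053 = 0.203; P(B=0 | A=3) = 0.099/0.203 = 0.487685.
P(A=1) = 0.066 + 0.094 + 0.086 = 0.246; P(B=0 | A=1) = 0.066/0.246 = 0.268293.
Difference = 0.21939.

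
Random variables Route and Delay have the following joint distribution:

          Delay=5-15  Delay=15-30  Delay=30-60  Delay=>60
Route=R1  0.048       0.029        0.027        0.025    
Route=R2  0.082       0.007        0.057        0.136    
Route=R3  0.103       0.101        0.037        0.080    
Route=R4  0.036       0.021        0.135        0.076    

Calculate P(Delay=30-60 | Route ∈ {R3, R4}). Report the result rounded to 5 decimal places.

0.29202

P(Route=R3) = 0.103 + 0.101 + 0.037 + 0.080 = 0.321.
P(Route=R4) = 0.036 + 0.021 + 0.135 + 0.076 = 0.268.
P(Route ∈ {R3, R4}) = 0.321 + 0.268 = 0.589; P(Delay=30-60, Route ∈ {R3, R4}) = 0.037 + 0.135 = 0.172.
P(Delay=30-60 | Route ∈ {R3, R4}) = 0.172/0.589 = 0.29202.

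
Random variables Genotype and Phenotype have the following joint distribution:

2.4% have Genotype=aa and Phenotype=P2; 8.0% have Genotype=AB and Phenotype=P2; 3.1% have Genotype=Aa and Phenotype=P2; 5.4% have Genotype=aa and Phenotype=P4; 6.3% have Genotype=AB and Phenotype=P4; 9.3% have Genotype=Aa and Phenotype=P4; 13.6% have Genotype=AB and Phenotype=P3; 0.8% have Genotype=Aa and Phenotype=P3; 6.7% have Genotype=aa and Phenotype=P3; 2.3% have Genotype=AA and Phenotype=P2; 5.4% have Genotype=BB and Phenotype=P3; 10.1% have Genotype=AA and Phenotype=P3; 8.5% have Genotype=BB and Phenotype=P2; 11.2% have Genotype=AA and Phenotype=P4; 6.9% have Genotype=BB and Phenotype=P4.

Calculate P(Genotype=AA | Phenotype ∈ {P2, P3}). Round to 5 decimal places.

P(Phenotype=P2) = 0.023 + 0.031 + 0.024 + 0.080 + 0.085 = 0.243.
P(Phenotype=P3) = 0.101 + 0.008 + 0.067 + 0.136 + 0.054 = 0.366.
P(Phenotype ∈ {P2, P3}) = 0.243 + 0.366 = 0.609; P(Genotype=AA, Phenotype ∈ {P2, P3}) = 0.023 + 0.101 = 0.124.
P(Genotype=AA | Phenotype ∈ {P2, P3}) = 0.124/0.609 = 0.20361.

0.20361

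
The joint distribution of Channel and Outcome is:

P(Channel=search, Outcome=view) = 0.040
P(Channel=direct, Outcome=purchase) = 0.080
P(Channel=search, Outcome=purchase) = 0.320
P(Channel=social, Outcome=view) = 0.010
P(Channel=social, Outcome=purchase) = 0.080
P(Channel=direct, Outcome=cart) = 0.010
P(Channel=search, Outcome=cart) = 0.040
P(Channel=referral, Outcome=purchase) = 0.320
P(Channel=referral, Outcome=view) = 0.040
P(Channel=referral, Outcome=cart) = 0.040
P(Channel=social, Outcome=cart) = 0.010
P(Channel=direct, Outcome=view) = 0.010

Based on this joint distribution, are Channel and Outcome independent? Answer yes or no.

Every cell satisfies P(Channel,Outcome) = P(Channel)·P(Outcome). For instance P(Channel=direct) = 0.100, P(Outcome=purchase) = 0.800, and 0.100×0.800 = 0.080 matches the joint entry. So Channel and Outcome are independent.

yes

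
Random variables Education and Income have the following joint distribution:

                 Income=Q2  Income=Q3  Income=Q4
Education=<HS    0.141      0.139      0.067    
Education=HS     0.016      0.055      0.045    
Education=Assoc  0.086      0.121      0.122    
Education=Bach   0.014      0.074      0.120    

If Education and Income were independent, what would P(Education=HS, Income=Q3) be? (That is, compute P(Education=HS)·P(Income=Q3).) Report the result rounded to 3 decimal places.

P(Education=HS) = 0.016 + 0.055 + 0.045 = 0.116.
P(Income=Q3) = 0.139 + 0.055 + 0.121 + 0.074 = 0.389.
Product: 0.116 × 0.389 = 0.045.

0.045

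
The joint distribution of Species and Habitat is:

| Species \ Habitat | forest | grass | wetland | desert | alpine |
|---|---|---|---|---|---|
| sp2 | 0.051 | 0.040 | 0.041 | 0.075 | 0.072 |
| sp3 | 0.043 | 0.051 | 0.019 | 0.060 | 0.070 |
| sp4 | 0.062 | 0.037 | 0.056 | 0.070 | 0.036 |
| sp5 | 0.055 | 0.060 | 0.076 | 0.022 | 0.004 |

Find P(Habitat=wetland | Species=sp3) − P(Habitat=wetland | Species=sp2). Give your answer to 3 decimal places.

-0.069

P(Species=sp3) = 0.043 + 0.051 + 0.019 + 0.060 + 0.070 = 0.243; P(Habitat=wetland | Species=sp3) = 0.019/0.243 = 0.0782.
P(Species=sp2) = 0.051 + 0.040 + 0.041 + 0.075 + 0.072 = 0.279; P(Habitat=wetland | Species=sp2) = 0.041/0.279 = 0.1470.
Difference = -0.069.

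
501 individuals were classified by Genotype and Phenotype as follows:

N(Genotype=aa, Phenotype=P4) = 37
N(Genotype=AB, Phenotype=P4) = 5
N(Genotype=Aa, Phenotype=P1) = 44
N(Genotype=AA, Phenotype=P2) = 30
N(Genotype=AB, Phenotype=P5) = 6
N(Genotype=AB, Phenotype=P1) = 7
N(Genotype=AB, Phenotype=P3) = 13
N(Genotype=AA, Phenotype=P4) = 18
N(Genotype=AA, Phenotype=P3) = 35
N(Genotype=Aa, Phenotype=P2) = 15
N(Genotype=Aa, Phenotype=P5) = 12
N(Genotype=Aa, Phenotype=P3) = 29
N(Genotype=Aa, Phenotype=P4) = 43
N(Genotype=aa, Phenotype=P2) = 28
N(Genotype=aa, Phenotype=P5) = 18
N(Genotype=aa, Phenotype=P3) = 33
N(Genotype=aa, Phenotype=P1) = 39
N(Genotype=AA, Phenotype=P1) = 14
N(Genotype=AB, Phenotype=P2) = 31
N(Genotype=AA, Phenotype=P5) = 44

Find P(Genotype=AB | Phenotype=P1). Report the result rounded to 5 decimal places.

0.06731

Total with Phenotype=P1: 14 + 44 + 39 + 7 = 104.
P(Genotype=AB | Phenotype=P1) = 7/104 = 0.06731.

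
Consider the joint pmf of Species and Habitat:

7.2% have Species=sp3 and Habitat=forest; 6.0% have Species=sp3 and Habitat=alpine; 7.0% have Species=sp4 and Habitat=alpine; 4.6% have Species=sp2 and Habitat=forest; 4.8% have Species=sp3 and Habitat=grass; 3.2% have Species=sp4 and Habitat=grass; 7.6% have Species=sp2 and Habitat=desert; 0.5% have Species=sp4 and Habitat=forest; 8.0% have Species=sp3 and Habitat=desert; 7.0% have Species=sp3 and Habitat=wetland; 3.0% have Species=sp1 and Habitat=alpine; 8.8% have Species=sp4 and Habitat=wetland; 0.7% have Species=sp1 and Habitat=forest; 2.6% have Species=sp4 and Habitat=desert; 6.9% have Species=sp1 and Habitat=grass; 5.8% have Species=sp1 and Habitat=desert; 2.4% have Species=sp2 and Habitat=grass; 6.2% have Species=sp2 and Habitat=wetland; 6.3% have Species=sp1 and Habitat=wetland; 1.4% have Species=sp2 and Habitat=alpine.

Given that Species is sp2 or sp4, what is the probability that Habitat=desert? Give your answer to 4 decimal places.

P(Species=sp2) = 0.046 + 0.024 + 0.062 + 0.076 + 0.014 = 0.222.
P(Species=sp4) = 0.005 + 0.032 + 0.088 + 0.026 + 0.070 = 0.221.
P(Species ∈ {sp2, sp4}) = 0.222 + 0.221 = 0.443; P(Habitat=desert, Species ∈ {sp2, sp4}) = 0.076 + 0.026 = 0.102.
P(Habitat=desert | Species ∈ {sp2, sp4}) = 0.102/0.443 = 0.2302.

0.2302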